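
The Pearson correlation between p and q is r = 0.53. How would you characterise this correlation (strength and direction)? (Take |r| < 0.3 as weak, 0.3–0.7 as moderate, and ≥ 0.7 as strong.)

r = 0.53 > 0 so the relationship is positive.
|r| = 0.53, which falls in the moderate range.

moderate positive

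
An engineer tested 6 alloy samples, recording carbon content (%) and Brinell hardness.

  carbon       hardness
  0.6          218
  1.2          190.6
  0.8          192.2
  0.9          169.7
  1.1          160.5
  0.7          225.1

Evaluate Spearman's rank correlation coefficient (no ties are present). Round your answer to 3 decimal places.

-0.771

Rank carbon: 1, 6, 3, 4, 5, 2
Rank hardness: 5, 3, 4, 2, 1, 6
d = rank(carbon) − rank(hardness): -4, 3, -1, 2, 4, -4; Σd² = 62
ρ = 1 − 6Σd² / [n(n²−1)] = 1 − 6×62 / (6×35) = 1 − 372/210 ≈ -0.771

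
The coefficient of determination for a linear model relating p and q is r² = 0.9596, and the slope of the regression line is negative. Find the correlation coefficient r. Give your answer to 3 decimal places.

|r| = √0.9596 = 0.980
The association is negative, so r = −0.980.

-0.980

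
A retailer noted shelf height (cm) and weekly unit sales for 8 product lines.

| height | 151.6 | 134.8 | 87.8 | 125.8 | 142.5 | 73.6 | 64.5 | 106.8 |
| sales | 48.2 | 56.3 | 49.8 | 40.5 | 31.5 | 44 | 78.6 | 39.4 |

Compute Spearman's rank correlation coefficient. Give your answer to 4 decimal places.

Rank height: 8, 6, 3, 5, 7, 2, 1, 4
Rank sales: 5, 7, 6, 3, 1, 4, 8, 2
d = rank(height) − rank(sales): 3, -1, -3, 2, 6, -2, -7, 2; Σd² = 116
ρ = 1 − 6Σd² / [n(n²−1)] = 1 − 6×116 / (8×63) = 1 − 696/504 ≈ -0.3810

-0.3810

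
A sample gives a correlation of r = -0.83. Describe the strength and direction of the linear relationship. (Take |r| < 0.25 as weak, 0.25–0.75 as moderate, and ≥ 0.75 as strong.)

r = -0.83 < 0 so the relationship is negative.
|r| = 0.83, which falls in the strong range.

strong negative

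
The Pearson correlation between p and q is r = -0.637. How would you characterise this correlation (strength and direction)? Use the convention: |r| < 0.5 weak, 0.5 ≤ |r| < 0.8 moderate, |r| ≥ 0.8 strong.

r = -0.637 < 0 so the relationship is negative.
|r| = 0.637, which falls in the moderate range.

moderate negative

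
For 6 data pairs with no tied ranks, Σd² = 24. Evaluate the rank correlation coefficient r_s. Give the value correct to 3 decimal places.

0.314

ρ = 1 − 6Σd² / [n(n²−1)] = 1 − 6×24 / (6×35)
  = 1 − 144/210 = 1 − 0.6857 ≈ 0.314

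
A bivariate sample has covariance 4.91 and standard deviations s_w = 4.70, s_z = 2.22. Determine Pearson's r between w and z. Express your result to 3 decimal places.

0.471

r = Cov(w,z) / (s_w · s_z) = 4.91 / (4.70 × 2.22)
  = 4.91 / 10.4340 ≈ 0.471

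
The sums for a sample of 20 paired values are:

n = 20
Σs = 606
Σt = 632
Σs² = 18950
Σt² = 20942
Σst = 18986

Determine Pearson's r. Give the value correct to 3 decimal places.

r = (nΣst − ΣsΣt) / √[(nΣs² − (Σs)²)(nΣt² − (Σt)²)]
Numerator: 20×18986 − 606×632 = -3272
Denominator: √[(379000 − 367236)(418840 − 399424)] = √[11764 × 19416] = 15113.2334
r = -3272 / 15113.2334 ≈ -0.216

-0.216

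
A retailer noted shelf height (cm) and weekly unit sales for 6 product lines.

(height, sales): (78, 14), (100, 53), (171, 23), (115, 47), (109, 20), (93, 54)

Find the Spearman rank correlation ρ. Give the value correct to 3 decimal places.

Rank height: 1, 3, 6, 5, 4, 2
Rank sales: 1, 5, 3, 4, 2, 6
d = rank(height) − rank(sales): 0, -2, 3, 1, 2, -4; Σd² = 34
ρ = 1 − 6Σd² / [n(n²−1)] = 1 − 6×34 / (6×35) = 1 − 204/210 ≈ 0.029

0.029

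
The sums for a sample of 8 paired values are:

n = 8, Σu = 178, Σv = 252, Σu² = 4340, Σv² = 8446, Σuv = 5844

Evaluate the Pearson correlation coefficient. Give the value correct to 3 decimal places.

0.540

r = (nΣuv − ΣuΣv) / √[(nΣu² − (Σu)²)(nΣv² − (Σv)²)]
Numerator: 8×5844 − 178×252 = 1896
Denominator: √[(34720 − 31684)(67568 − 63504)] = √[3036 × 4064] = 3512.5922
r = 1896 / 3512.5922 ≈ 0.540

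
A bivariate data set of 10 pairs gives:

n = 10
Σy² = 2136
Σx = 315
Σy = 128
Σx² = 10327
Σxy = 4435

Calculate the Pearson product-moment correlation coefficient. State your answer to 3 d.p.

r = (nΣxy − ΣxΣy) / √[(nΣx² − (Σx)²)(nΣy² − (Σy)²)]
Numerator: 10×4435 − 315×128 = 4030
Denominator: √[(103270 − 99225)(21360 − 16384)] = √[4045 × 4976] = 4486.4150
r = 4030 / 4486.4150 ≈ 0.898

0.898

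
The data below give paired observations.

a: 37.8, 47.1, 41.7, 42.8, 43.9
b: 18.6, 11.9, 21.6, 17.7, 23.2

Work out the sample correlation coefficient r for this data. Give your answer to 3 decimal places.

-0.459

n = 5, Σa = 213.3, Σb = 93, Σa² = 9145.19, Σb² = 1805.66, Σab = 3940.33
nΣab − ΣaΣb = 19701.65 − 19836.9 = -135.25
nΣa² − (Σa)² = 45725.95 − 45496.89 = 229.06; nΣb² − (Σb)² = 9028.3 − 8649 = 379.3
r = -135.25 / √(229.06 × 379.3) = -135.25 / 294.7583 ≈ -0.459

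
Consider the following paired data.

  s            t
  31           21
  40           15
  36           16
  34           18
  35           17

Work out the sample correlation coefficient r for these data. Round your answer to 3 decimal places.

-0.943

n = 5, Σs = 176, Σt = 87, Σs² = 6238, Σt² = 1535, Σst = 3034
nΣst − ΣsΣt = 15170 − 15312 = -142
nΣs² − (Σs)² = 31190 − 30976 = 214; nΣt² − (Σt)² = 7675 − 7569 = 106
r = -142 / √(214 × 106) = -142 / 150.6121 ≈ -0.943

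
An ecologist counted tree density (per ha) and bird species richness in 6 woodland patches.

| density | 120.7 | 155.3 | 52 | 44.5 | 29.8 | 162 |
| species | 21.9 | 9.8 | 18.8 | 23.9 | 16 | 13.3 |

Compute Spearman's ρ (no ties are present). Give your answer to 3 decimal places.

-0.543

Rank density: 4, 5, 3, 2, 1, 6
Rank species: 5, 1, 4, 6, 3, 2
d = rank(density) − rank(species): -1, 4, -1, -4, -2, 4; Σd² = 54
ρ = 1 − 6Σd² / [n(n²−1)] = 1 − 6×54 / (6×35) = 1 − 324/210 ≈ -0.543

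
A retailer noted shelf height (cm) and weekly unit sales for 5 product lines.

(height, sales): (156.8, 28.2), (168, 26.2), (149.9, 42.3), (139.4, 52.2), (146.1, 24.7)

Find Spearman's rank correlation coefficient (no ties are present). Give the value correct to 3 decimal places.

Rank height: 4, 5, 3, 1, 2
Rank sales: 3, 2, 4, 5, 1
d = rank(height) − rank(sales): 1, 3, -1, -4, 1; Σd² = 28
ρ = 1 − 6Σd² / [n(n²−1)] = 1 − 6×28 / (5×24) = 1 − 168/120 ≈ -0.400

-0.400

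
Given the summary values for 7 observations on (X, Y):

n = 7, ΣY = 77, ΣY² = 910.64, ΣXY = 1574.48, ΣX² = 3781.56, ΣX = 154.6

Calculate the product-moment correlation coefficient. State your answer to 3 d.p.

-0.825

r = (nΣXY − ΣXΣY) / √[(nΣX² − (ΣX)²)(nΣY² − (ΣY)²)]
Numerator: 7×1574.48 − 154.6×77 = -882.84
Denominator: √[(26470.92 − 23901.16)(6374.48 − 5929)] = √[2569.76 × 445.48] = 1069.9424
r = -882.84 / 1069.9424 ≈ -0.825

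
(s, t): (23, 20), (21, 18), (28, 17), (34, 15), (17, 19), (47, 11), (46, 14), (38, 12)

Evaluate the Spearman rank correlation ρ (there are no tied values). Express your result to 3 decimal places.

Rank s: 3, 2, 4, 5, 1, 8, 7, 6
Rank t: 8, 6, 5, 4, 7, 1, 3, 2
d = rank(s) − rank(t): -5, -4, -1, 1, -6, 7, 4, 4; Σd² = 160
ρ = 1 − 6Σd² / [n(n²−1)] = 1 − 6×160 / (8×63) = 1 − 960/504 ≈ -0.905

-0.905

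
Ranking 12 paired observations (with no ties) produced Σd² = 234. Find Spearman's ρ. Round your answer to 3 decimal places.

0.182

ρ = 1 − 6Σd² / [n(n²−1)] = 1 − 6×234 / (12×143)
  = 1 − 1404/1716 = 1 − 0.8182 ≈ 0.182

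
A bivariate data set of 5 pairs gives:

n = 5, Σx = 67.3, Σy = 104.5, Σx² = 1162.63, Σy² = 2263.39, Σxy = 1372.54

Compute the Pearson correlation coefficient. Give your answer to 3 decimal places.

r = (nΣxy − ΣxΣy) / √[(nΣx² − (Σx)²)(nΣy² − (Σy)²)]
Numerator: 5×1372.54 − 67.3×104.5 = -170.15
Denominator: √[(5813.15 − 4529.29)(11316.95 − 10920.25)] = √[1283.86 × 396.7] = 713.6577
r = -170.15 / 713.6577 ≈ -0.238

-0.238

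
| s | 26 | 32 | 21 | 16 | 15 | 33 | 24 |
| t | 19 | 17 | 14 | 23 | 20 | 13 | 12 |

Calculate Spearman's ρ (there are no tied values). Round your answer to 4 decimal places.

-0.5714

Rank s: 5, 6, 3, 2, 1, 7, 4
Rank t: 5, 4, 3, 7, 6, 2, 1
d = rank(s) − rank(t): 0, 2, 0, -5, -5, 5, 3; Σd² = 88
ρ = 1 − 6Σd² / [n(n²−1)] = 1 − 6×88 / (7×48) = 1 − 528/336 ≈ -0.5714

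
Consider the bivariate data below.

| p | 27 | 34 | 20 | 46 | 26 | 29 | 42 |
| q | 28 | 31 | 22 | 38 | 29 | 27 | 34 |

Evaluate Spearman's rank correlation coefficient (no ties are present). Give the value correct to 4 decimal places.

0.8571

Rank p: 3, 5, 1, 7, 2, 4, 6
Rank q: 3, 5, 1, 7, 4, 2, 6
d = rank(p) − rank(q): 0, 0, 0, 0, -2, 2, 0; Σd² = 8
ρ = 1 − 6Σd² / [n(n²−1)] = 1 − 6×8 / (7×48) = 1 − 48/336 ≈ 0.8571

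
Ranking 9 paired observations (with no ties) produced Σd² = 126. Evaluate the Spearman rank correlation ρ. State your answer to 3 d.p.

-0.050

ρ = 1 − 6Σd² / [n(n²−1)] = 1 − 6×126 / (9×80)
  = 1 − 756/720 = 1 − 1.0500 ≈ -0.050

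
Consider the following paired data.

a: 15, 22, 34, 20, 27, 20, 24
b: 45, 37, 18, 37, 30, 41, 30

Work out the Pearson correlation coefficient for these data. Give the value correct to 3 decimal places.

n = 7, Σa = 162, Σb = 238, Σa² = 3970, Σb² = 8568, Σab = 5191
nΣab − ΣaΣb = 36337 − 38556 = -2219
nΣa² − (Σa)² = 27790 − 26244 = 1546; nΣb² − (Σb)² = 59976 − 56644 = 3332
r = -2219 / √(1546 × 3332) = -2219 / 2269.6414 ≈ -0.978

-0.978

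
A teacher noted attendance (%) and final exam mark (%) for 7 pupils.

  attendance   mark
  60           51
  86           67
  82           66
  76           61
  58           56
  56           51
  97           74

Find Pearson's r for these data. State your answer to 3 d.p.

n = 7, Σx = 515, Σy = 426, Σx² = 39405, Σy² = 26380, Σxy = 32152
nΣxy − ΣxΣy = 225064 − 219390 = 5674
nΣx² − (Σx)² = 275835 − 265225 = 10610; nΣy² − (Σy)² = 184660 − 181476 = 3184
r = 5674 / √(10610 × 3184) = 5674 / 5812.2491 ≈ 0.976

0.976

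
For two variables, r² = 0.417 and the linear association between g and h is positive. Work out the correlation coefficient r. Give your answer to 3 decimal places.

0.646

|r| = √0.417 = 0.646
The association is positive, so r = 0.646.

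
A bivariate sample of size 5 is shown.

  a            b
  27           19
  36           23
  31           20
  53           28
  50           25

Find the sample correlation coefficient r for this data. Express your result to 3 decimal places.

n = 5, Σa = 197, Σb = 115, Σa² = 8295, Σb² = 2699, Σab = 4695
nΣab − ΣaΣb = 23475 − 22655 = 820
nΣa² − (Σa)² = 41475 − 38809 = 2666; nΣb² − (Σb)² = 13495 − 13225 = 270
r = 820 / √(2666 × 270) = 820 / 848.4221 ≈ 0.967

0.967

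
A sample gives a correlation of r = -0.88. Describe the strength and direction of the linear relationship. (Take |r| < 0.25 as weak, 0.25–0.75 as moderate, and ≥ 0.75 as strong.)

strong negative

r = -0.88 < 0 so the relationship is negative.
|r| = 0.88, which falls in the strong range.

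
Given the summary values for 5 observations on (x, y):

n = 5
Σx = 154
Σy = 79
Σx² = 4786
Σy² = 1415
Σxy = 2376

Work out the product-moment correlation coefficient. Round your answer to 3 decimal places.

-0.677

r = (nΣxy − ΣxΣy) / √[(nΣx² − (Σx)²)(nΣy² − (Σy)²)]
Numerator: 5×2376 − 154×79 = -286
Denominator: √[(23930 − 23716)(7075 − 6241)] = √[214 × 834] = 422.4642
r = -286 / 422.4642 ≈ -0.677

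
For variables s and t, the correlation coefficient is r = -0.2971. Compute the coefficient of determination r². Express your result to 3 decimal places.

0.088

r² = (-0.2971)² = 0.088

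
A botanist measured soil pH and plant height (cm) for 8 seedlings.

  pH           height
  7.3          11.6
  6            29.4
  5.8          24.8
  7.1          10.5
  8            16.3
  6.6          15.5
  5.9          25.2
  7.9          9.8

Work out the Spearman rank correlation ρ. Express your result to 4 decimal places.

-0.6429

Rank pH: 6, 3, 1, 5, 8, 4, 2, 7
Rank height: 3, 8, 6, 2, 5, 4, 7, 1
d = rank(pH) − rank(height): 3, -5, -5, 3, 3, 0, -5, 6; Σd² = 138
ρ = 1 − 6Σd² / [n(n²−1)] = 1 − 6×138 / (8×63) = 1 − 828/504 ≈ -0.6429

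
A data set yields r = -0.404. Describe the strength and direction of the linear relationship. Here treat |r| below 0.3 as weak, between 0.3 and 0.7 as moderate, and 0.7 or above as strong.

r = -0.404 < 0 so the relationship is negative.
|r| = 0.404, which falls in the moderate range.

moderate negative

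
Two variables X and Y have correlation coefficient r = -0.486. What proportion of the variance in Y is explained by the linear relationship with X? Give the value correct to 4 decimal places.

0.2362

r² = (-0.486)² = 0.2362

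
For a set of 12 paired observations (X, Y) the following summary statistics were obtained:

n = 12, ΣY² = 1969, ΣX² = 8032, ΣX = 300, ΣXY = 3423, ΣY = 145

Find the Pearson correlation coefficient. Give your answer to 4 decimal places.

-0.5946

r = (nΣXY − ΣXΣY) / √[(nΣX² − (ΣX)²)(nΣY² − (ΣY)²)]
Numerator: 12×3423 − 300×145 = -2424
Denominator: √[(96384 − 90000)(23628 − 21025)] = √[6384 × 2603] = 4076.4632
r = -2424 / 4076.4632 ≈ -0.5946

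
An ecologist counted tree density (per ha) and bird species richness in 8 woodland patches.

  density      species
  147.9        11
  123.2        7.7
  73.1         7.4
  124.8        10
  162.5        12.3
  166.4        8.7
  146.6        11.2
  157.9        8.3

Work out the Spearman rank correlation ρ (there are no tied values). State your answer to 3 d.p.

0.524

Rank density: 5, 2, 1, 3, 7, 8, 4, 6
Rank species: 6, 2, 1, 5, 8, 4, 7, 3
d = rank(density) − rank(species): -1, 0, 0, -2, -1, 4, -3, 3; Σd² = 40
ρ = 1 − 6Σd² / [n(n²−1)] = 1 − 6×40 / (8×63) = 1 − 240/504 ≈ 0.524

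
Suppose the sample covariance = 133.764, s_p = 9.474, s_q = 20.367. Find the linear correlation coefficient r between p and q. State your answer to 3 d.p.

r = Cov(p,q) / (s_p · s_q) = 133.764 / (9.474 × 20.367)
  = 133.764 / 192.9570 ≈ 0.693

0.693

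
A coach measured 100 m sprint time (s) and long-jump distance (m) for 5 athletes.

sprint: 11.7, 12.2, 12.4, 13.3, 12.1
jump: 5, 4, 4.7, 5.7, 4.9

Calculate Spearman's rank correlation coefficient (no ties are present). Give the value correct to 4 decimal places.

Rank sprint: 1, 3, 4, 5, 2
Rank jump: 4, 1, 2, 5, 3
d = rank(sprint) − rank(jump): -3, 2, 2, 0, -1; Σd² = 18
ρ = 1 − 6Σd² / [n(n²−1)] = 1 − 6×18 / (5×24) = 1 − 108/120 ≈ 0.1000

0.1000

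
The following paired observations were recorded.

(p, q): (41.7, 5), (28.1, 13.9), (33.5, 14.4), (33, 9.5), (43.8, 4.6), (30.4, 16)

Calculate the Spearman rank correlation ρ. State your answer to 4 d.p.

-0.7143

Rank p: 5, 1, 4, 3, 6, 2
Rank q: 2, 4, 5, 3, 1, 6
d = rank(p) − rank(q): 3, -3, -1, 0, 5, -4; Σd² = 60
ρ = 1 − 6Σd² / [n(n²−1)] = 1 − 6×60 / (6×35) = 1 − 360/210 ≈ -0.7143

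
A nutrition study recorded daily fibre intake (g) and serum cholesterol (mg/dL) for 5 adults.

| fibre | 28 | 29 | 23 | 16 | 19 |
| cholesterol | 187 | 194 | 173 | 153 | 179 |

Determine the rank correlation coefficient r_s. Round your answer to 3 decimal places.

Rank fibre: 4, 5, 3, 1, 2
Rank cholesterol: 4, 5, 2, 1, 3
d = rank(fibre) − rank(cholesterol): 0, 0, 1, 0, -1; Σd² = 2
ρ = 1 − 6Σd² / [n(n²−1)] = 1 − 6×2 / (5×24) = 1 − 12/120 ≈ 0.900

0.900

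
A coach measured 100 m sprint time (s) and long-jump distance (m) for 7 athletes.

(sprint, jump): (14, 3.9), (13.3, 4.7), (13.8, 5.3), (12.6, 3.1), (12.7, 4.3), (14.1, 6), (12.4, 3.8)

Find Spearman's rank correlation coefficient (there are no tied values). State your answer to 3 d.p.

0.750

Rank sprint: 6, 4, 5, 2, 3, 7, 1
Rank jump: 3, 5, 6, 1, 4, 7, 2
d = rank(sprint) − rank(jump): 3, -1, -1, 1, -1, 0, -1; Σd² = 14
ρ = 1 − 6Σd² / [n(n²−1)] = 1 − 6×14 / (7×48) = 1 − 84/336 ≈ 0.750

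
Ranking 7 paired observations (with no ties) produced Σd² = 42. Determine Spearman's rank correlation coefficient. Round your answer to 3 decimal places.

0.250

ρ = 1 − 6Σd² / [n(n²−1)] = 1 − 6×42 / (7×48)
  = 1 − 252/336 = 1 − 0.7500 ≈ 0.250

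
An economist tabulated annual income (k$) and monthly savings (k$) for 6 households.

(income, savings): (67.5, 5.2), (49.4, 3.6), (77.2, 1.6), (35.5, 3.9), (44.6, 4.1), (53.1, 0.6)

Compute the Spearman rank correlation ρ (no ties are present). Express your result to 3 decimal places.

-0.257

Rank income: 5, 3, 6, 1, 2, 4
Rank savings: 6, 3, 2, 4, 5, 1
d = rank(income) − rank(savings): -1, 0, 4, -3, -3, 3; Σd² = 44
ρ = 1 − 6Σd² / [n(n²−1)] = 1 − 6×44 / (6×35) = 1 − 264/210 ≈ -0.257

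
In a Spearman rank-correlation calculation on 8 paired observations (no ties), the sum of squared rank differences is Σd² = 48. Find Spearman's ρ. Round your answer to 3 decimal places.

0.429

ρ = 1 − 6Σd² / [n(n²−1)] = 1 − 6×48 / (8×63)
  = 1 − 288/504 = 1 − 0.5714 ≈ 0.429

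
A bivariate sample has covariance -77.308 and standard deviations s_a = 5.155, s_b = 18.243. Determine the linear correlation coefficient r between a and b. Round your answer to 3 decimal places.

-0.822

r = Cov(a,b) / (s_a · s_b) = -77.308 / (5.155 × 18.243)
  = -77.308 / 94.0427 ≈ -0.822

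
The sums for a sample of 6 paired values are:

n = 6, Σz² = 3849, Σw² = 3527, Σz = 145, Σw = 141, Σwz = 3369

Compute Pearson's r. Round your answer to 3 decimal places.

r = (nΣwz − ΣwΣz) / √[(nΣw² − (Σw)²)(nΣz² − (Σz)²)]
Numerator: 6×3369 − 141×145 = -231
Denominator: √[(21162 − 19881)(23094 − 21025)] = √[1281 × 2069] = 1628.0015
r = -231 / 1628.0015 ≈ -0.142

-0.142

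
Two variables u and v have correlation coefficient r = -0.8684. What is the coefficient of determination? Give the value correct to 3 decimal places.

0.754

r² = (-0.8684)² = 0.754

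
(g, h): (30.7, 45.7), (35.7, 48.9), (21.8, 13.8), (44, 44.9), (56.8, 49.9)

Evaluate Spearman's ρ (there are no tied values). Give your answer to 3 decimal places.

0.700

Rank g: 2, 3, 1, 4, 5
Rank h: 3, 4, 1, 2, 5
d = rank(g) − rank(h): -1, -1, 0, 2, 0; Σd² = 6
ρ = 1 − 6Σd² / [n(n²−1)] = 1 − 6×6 / (5×24) = 1 − 36/120 ≈ 0.700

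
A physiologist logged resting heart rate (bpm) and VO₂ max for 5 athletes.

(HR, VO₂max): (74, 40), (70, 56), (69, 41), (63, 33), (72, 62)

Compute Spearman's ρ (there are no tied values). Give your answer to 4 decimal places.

0.4000

Rank HR: 5, 3, 2, 1, 4
Rank VO₂max: 2, 4, 3, 1, 5
d = rank(HR) − rank(VO₂max): 3, -1, -1, 0, -1; Σd² = 12
ρ = 1 − 6Σd² / [n(n²−1)] = 1 − 6×12 / (5×24) = 1 − 72/120 ≈ 0.4000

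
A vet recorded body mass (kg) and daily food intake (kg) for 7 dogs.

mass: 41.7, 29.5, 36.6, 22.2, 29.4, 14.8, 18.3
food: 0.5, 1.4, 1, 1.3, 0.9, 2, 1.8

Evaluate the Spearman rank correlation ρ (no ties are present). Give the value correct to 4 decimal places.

-0.8214

Rank mass: 7, 5, 6, 3, 4, 1, 2
Rank food: 1, 5, 3, 4, 2, 7, 6
d = rank(mass) − rank(food): 6, 0, 3, -1, 2, -6, -4; Σd² = 102
ρ = 1 − 6Σd² / [n(n²−1)] = 1 − 6×102 / (7×48) = 1 − 612/336 ≈ -0.8214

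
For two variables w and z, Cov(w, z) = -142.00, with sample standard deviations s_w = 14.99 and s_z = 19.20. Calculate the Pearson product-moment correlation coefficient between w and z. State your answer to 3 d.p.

-0.493

r = Cov(w,z) / (s_w · s_z) = -142.00 / (14.99 × 19.20)
  = -142.00 / 287.8080 ≈ -0.493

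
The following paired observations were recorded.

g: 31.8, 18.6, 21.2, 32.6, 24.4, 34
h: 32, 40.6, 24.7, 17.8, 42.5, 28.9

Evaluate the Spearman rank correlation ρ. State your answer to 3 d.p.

Rank g: 4, 1, 2, 5, 3, 6
Rank h: 4, 5, 2, 1, 6, 3
d = rank(g) − rank(h): 0, -4, 0, 4, -3, 3; Σd² = 50
ρ = 1 − 6Σd² / [n(n²−1)] = 1 − 6×50 / (6×35) = 1 − 300/210 ≈ -0.429

-0.429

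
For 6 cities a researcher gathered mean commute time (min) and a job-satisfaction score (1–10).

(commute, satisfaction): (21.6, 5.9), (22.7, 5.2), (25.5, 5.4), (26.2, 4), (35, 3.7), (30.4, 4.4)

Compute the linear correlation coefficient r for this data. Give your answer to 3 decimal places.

-0.834

n = 6, Σx = 161.4, Σy = 28.6, Σx² = 4467.7, Σy² = 140.06, Σxy = 751.24
nΣxy − ΣxΣy = 4507.44 − 4616.04 = -108.6
nΣx² − (Σx)² = 26806.2 − 26049.96 = 756.24; nΣy² − (Σy)² = 840.36 − 817.96 = 22.4
r = -108.6 / √(756.24 × 22.4) = -108.6 / 130.1529 ≈ -0.834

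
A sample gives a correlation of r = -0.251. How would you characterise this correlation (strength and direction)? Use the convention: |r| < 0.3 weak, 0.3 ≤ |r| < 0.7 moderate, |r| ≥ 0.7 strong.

r = -0.251 < 0 so the relationship is negative.
|r| = 0.251, which falls in the weak range.

weak negative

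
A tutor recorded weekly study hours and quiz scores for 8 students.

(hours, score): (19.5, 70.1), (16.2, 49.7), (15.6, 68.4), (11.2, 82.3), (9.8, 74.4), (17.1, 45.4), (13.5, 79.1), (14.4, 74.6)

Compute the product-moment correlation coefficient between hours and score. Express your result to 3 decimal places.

n = 8, Σx = 117.3, Σy = 544, Σx² = 1789.55, Σy² = 38254.44, Σxy = 7808.44
nΣxy − ΣxΣy = 62467.52 − 63811.2 = -1343.68
nΣx² − (Σx)² = 14316.4 − 13759.29 = 557.11; nΣy² − (Σy)² = 306035.52 − 295936 = 10099.52
r = -1343.68 / √(557.11 × 10099.52) = -1343.68 / 2372.0336 ≈ -0.566

-0.566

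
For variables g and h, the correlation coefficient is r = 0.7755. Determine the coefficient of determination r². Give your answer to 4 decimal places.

0.6014

r² = (0.7755)² = 0.6014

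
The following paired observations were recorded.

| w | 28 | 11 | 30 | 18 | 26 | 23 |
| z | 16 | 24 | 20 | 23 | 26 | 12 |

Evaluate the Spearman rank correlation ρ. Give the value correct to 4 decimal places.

-0.3143

Rank w: 5, 1, 6, 2, 4, 3
Rank z: 2, 5, 3, 4, 6, 1
d = rank(w) − rank(z): 3, -4, 3, -2, -2, 2; Σd² = 46
ρ = 1 − 6Σd² / [n(n²−1)] = 1 − 6×46 / (6×35) = 1 − 276/210 ≈ -0.3143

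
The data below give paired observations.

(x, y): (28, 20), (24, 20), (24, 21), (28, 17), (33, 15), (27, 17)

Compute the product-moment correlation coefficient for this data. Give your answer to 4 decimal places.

n = 6, Σx = 164, Σy = 110, Σx² = 4538, Σy² = 2044, Σxy = 2974
nΣxy − ΣxΣy = 17844 − 18040 = -196
nΣx² − (Σx)² = 27228 − 26896 = 332; nΣy² − (Σy)² = 12264 − 12100 = 164
r = -196 / √(332 × 164) = -196 / 233.3410 ≈ -0.8400

-0.8400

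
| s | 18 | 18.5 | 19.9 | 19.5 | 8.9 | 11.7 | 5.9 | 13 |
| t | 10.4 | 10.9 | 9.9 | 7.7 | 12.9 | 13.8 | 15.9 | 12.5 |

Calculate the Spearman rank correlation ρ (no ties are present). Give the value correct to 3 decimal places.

-0.929

Rank s: 5, 6, 8, 7, 2, 3, 1, 4
Rank t: 3, 4, 2, 1, 6, 7, 8, 5
d = rank(s) − rank(t): 2, 2, 6, 6, -4, -4, -7, -1; Σd² = 162
ρ = 1 − 6Σd² / [n(n²−1)] = 1 − 6×162 / (8×63) = 1 − 972/504 ≈ -0.929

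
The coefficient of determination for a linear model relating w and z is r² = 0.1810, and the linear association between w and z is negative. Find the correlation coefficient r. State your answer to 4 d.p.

|r| = √0.1810 = 0.4254
The association is negative, so r = −0.4254.

-0.4254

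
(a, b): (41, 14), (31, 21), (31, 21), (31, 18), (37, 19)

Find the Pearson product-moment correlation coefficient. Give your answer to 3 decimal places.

-0.822

n = 5, Σa = 171, Σb = 93, Σa² = 5933, Σb² = 1763, Σab = 3137
nΣab − ΣaΣb = 15685 − 15903 = -218
nΣa² − (Σa)² = 29665 − 29241 = 424; nΣb² − (Σb)² = 8815 − 8649 = 166
r = -218 / √(424 × 166) = -218 / 265.2998 ≈ -0.822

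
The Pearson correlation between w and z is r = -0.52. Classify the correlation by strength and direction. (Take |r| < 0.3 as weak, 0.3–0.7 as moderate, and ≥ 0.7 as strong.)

moderate negative

r = -0.52 < 0 so the relationship is negative.
|r| = 0.52, which falls in the moderate range.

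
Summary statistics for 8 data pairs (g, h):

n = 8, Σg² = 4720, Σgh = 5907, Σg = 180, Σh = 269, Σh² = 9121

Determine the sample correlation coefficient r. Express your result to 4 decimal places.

r = (nΣgh − ΣgΣh) / √[(nΣg² − (Σg)²)(nΣh² − (Σh)²)]
Numerator: 8×5907 − 180×269 = -1164
Denominator: √[(37760 − 32400)(72968 − 72361)] = √[5360 × 607] = 1803.7516
r = -1164 / 1803.7516 ≈ -0.6453

-0.6453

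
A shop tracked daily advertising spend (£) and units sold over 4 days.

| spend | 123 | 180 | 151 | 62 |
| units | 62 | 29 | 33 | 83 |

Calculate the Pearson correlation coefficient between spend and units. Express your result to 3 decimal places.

-0.968

n = 4, Σx = 516, Σy = 207, Σx² = 74174, Σy² = 12663, Σxy = 22975
nΣxy − ΣxΣy = 91900 − 106812 = -14912
nΣx² − (Σx)² = 296696 − 266256 = 30440; nΣy² − (Σy)² = 50652 − 42849 = 7803
r = -14912 / √(30440 × 7803) = -14912 / 15411.7916 ≈ -0.968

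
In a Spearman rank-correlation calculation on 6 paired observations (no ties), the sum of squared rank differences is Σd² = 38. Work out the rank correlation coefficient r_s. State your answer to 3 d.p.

-0.086

ρ = 1 − 6Σd² / [n(n²−1)] = 1 − 6×38 / (6×35)
  = 1 − 228/210 = 1 − 1.0857 ≈ -0.086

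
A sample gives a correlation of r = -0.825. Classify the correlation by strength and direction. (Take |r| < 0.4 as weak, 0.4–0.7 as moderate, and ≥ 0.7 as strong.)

strong negative

r = -0.825 < 0 so the relationship is negative.
|r| = 0.825, which falls in the strong range.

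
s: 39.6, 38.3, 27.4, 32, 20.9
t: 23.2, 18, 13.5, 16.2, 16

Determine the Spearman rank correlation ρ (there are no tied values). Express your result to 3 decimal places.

Rank s: 5, 4, 2, 3, 1
Rank t: 5, 4, 1, 3, 2
d = rank(s) − rank(t): 0, 0, 1, 0, -1; Σd² = 2
ρ = 1 − 6Σd² / [n(n²−1)] = 1 − 6×2 / (5×24) = 1 − 12/120 ≈ 0.900

0.900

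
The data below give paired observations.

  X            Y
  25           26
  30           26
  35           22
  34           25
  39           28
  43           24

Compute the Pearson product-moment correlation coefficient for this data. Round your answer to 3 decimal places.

-0.159

n = 6, ΣX = 206, ΣY = 151, ΣX² = 7276, ΣY² = 3821, ΣXY = 5174
nΣXY − ΣXΣY = 31044 − 31106 = -62
nΣX² − (ΣX)² = 43656 − 42436 = 1220; nΣY² − (ΣY)² = 22926 − 22801 = 125
r = -62 / √(1220 × 125) = -62 / 390.5125 ≈ -0.159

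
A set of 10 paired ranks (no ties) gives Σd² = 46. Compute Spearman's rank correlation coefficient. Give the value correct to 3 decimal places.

0.721

ρ = 1 − 6Σd² / [n(n²−1)] = 1 − 6×46 / (10×99)
  = 1 − 276/990 = 1 − 0.2788 ≈ 0.721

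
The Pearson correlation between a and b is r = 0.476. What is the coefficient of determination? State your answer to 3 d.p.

0.227

r² = (0.476)² = 0.227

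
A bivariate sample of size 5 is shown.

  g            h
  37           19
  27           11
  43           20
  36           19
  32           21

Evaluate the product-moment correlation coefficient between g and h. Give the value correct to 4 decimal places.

0.6923

n = 5, Σg = 175, Σh = 90, Σg² = 6267, Σh² = 1684, Σgh = 3216
nΣgh − ΣgΣh = 16080 − 15750 = 330
nΣg² − (Σg)² = 31335 − 30625 = 710; nΣh² − (Σh)² = 8420 − 8100 = 320
r = 330 / √(710 × 320) = 330 / 476.6550 ≈ 0.6923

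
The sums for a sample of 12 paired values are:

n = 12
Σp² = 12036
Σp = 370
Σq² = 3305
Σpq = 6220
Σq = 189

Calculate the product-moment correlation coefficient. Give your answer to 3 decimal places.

0.865

r = (nΣpq − ΣpΣq) / √[(nΣp² − (Σp)²)(nΣq² − (Σq)²)]
Numerator: 12×6220 − 370×189 = 4710
Denominator: √[(144432 − 136900)(39660 − 35721)] = √[7532 × 3939] = 5446.8842
r = 4710 / 5446.8842 ≈ 0.865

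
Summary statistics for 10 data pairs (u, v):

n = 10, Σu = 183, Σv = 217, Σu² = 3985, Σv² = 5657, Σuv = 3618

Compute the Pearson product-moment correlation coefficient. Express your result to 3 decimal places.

-0.455

r = (nΣuv − ΣuΣv) / √[(nΣu² − (Σu)²)(nΣv² − (Σv)²)]
Numerator: 10×3618 − 183×217 = -3531
Denominator: √[(39850 − 33489)(56570 − 47089)] = √[6361 × 9481] = 7765.8638
r = -3531 / 7765.8638 ≈ -0.455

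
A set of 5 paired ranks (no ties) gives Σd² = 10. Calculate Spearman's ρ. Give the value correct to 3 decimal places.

ρ = 1 − 6Σd² / [n(n²−1)] = 1 − 6×10 / (5×24)
  = 1 − 60/120 = 1 − 0.5000 ≈ 0.500

0.500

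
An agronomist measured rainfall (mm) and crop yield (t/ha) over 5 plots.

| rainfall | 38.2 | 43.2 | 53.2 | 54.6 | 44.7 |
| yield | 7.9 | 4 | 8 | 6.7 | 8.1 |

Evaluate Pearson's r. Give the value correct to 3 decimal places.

0.099

n = 5, Σx = 233.9, Σy = 34.7, Σx² = 11134.97, Σy² = 252.91, Σxy = 1628.07
nΣxy − ΣxΣy = 8140.35 − 8116.33 = 24.02
nΣx² − (Σx)² = 55674.85 − 54709.21 = 965.64; nΣy² − (Σy)² = 1264.55 − 1204.09 = 60.46
r = 24.02 / √(965.64 × 60.46) = 24.02 / 241.6249 ≈ 0.099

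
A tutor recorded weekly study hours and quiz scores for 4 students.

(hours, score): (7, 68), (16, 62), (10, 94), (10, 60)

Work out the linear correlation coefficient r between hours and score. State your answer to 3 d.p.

-0.253

n = 4, Σx = 43, Σy = 284, Σx² = 505, Σy² = 20904, Σxy = 3008
nΣxy − ΣxΣy = 12032 − 12212 = -180
nΣx² − (Σx)² = 2020 − 1849 = 171; nΣy² − (Σy)² = 83616 − 80656 = 2960
r = -180 / √(171 × 2960) = -180 / 711.4492 ≈ -0.253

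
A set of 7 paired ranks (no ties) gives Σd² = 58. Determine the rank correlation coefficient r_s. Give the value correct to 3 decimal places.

ρ = 1 − 6Σd² / [n(n²−1)] = 1 − 6×58 / (7×48)
  = 1 − 348/336 = 1 − 1.0357 ≈ -0.036

-0.036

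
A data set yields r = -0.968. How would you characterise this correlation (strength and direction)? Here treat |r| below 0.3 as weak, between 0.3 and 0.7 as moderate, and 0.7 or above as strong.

strong negative

r = -0.968 < 0 so the relationship is negative.
|r| = 0.968, which falls in the strong range.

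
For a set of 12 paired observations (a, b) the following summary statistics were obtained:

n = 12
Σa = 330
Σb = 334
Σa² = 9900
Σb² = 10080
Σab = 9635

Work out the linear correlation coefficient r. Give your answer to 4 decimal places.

r = (nΣab − ΣaΣb) / √[(nΣa² − (Σa)²)(nΣb² − (Σb)²)]
Numerator: 12×9635 − 330×334 = 5400
Denominator: √[(118800 − 108900)(120960 − 111556)] = √[9900 × 9404] = 9648.8134
r = 5400 / 9648.8134 ≈ 0.5597

0.5597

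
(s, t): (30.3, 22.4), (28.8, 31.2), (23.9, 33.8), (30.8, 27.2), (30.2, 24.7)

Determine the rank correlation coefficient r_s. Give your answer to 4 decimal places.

Rank s: 4, 2, 1, 5, 3
Rank t: 1, 4, 5, 3, 2
d = rank(s) − rank(t): 3, -2, -4, 2, 1; Σd² = 34
ρ = 1 − 6Σd² / [n(n²−1)] = 1 − 6×34 / (5×24) = 1 − 204/120 ≈ -0.7000

-0.7000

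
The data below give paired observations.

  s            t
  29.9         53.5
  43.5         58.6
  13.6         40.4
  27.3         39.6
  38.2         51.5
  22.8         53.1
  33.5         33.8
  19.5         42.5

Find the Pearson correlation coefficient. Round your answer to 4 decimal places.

n = 8, Σs = 228.3, Σt = 373, Σs² = 7198.09, Σt² = 17917.08, Σst = 10918.3
nΣst − ΣsΣt = 87346.4 − 85155.9 = 2190.5
nΣs² − (Σs)² = 57584.72 − 52120.89 = 5463.83; nΣt² − (Σt)² = 143336.64 − 139129 = 4207.64
r = 2190.5 / √(5463.83 × 4207.64) = 2190.5 / 4794.7711 ≈ 0.4569

0.4569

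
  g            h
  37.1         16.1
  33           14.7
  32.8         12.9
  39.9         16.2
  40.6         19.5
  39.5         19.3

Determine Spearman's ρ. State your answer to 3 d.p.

0.943

Rank g: 3, 2, 1, 5, 6, 4
Rank h: 3, 2, 1, 4, 6, 5
d = rank(g) − rank(h): 0, 0, 0, 1, 0, -1; Σd² = 2
ρ = 1 − 6Σd² / [n(n²−1)] = 1 − 6×2 / (6×35) = 1 − 12/210 ≈ 0.943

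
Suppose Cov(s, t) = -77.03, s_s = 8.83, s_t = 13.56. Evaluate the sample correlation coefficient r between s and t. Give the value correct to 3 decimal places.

-0.643

r = Cov(s,t) / (s_s · s_t) = -77.03 / (8.83 × 13.56)
  = -77.03 / 119.7348 ≈ -0.643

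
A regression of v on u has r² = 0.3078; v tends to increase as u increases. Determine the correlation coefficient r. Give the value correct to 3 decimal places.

|r| = √0.3078 = 0.555
The association is positive, so r = 0.555.

0.555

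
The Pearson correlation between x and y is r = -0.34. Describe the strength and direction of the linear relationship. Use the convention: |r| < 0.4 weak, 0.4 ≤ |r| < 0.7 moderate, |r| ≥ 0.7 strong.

r = -0.34 < 0 so the relationship is negative.
|r| = 0.34, which falls in the weak range.

weak negative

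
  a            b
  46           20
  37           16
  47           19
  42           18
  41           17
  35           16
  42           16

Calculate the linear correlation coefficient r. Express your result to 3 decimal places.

0.845

n = 7, Σa = 290, Σb = 122, Σa² = 12128, Σb² = 2142, Σab = 5090
nΣab − ΣaΣb = 35630 − 35380 = 250
nΣa² − (Σa)² = 84896 − 84100 = 796; nΣb² − (Σb)² = 14994 − 14884 = 110
r = 250 / √(796 × 110) = 250 / 295.9054 ≈ 0.845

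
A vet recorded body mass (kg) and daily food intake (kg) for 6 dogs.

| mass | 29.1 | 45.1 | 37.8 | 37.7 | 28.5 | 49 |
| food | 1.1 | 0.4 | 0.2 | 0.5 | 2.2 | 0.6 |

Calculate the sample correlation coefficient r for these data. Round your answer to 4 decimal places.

n = 6, Σx = 227.2, Σy = 5, Σx² = 8944.2, Σy² = 6.86, Σxy = 168.56
nΣxy − ΣxΣy = 1011.36 − 1136 = -124.64
nΣx² − (Σx)² = 53665.2 − 51619.84 = 2045.36; nΣy² − (Σy)² = 41.16 − 25 = 16.16
r = -124.64 / √(2045.36 × 16.16) = -124.64 / 181.8049 ≈ -0.6856

-0.6856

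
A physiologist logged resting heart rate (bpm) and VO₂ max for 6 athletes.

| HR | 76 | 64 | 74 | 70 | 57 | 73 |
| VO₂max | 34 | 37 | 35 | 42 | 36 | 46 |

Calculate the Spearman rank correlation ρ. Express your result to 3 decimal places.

Rank HR: 6, 2, 5, 3, 1, 4
Rank VO₂max: 1, 4, 2, 5, 3, 6
d = rank(HR) − rank(VO₂max): 5, -2, 3, -2, -2, -2; Σd² = 50
ρ = 1 − 6Σd² / [n(n²−1)] = 1 − 6×50 / (6×35) = 1 − 300/210 ≈ -0.429

-0.429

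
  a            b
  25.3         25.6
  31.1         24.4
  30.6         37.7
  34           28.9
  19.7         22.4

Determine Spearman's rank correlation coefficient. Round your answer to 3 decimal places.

0.500

Rank a: 2, 4, 3, 5, 1
Rank b: 3, 2, 5, 4, 1
d = rank(a) − rank(b): -1, 2, -2, 1, 0; Σd² = 10
ρ = 1 − 6Σd² / [n(n²−1)] = 1 − 6×10 / (5×24) = 1 − 60/120 ≈ 0.500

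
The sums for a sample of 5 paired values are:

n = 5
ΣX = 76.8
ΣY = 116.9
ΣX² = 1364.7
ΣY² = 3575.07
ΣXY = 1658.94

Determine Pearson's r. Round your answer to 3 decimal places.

r = (nΣXY − ΣXΣY) / √[(nΣX² − (ΣX)²)(nΣY² − (ΣY)²)]
Numerator: 5×1658.94 − 76.8×116.9 = -683.22
Denominator: √[(6823.5 − 5898.24)(17875.35 − 13665.61)] = √[925.26 × 4209.74] = 1973.6018
r = -683.22 / 1973.6018 ≈ -0.346

-0.346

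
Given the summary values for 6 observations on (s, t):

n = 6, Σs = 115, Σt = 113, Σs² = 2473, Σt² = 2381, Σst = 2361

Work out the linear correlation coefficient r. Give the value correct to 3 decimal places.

r = (nΣst − ΣsΣt) / √[(nΣs² − (Σs)²)(nΣt² − (Σt)²)]
Numerator: 6×2361 − 115×113 = 1171
Denominator: √[(14838 − 13225)(14286 − 12769)] = √[1613 × 1517] = 1564.2637
r = 1171 / 1564.2637 ≈ 0.749

0.749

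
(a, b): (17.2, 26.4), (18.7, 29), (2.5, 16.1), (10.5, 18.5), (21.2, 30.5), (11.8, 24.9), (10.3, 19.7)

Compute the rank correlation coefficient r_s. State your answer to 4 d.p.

Rank a: 5, 6, 1, 3, 7, 4, 2
Rank b: 5, 6, 1, 2, 7, 4, 3
d = rank(a) − rank(b): 0, 0, 0, 1, 0, 0, -1; Σd² = 2
ρ = 1 − 6Σd² / [n(n²−1)] = 1 − 6×2 / (7×48) = 1 − 12/336 ≈ 0.9643

0.9643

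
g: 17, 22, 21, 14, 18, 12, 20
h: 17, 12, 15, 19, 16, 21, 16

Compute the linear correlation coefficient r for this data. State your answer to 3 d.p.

-0.956

n = 7, Σg = 124, Σh = 116, Σg² = 2278, Σh² = 1972, Σgh = 1994
nΣgh − ΣgΣh = 13958 − 14384 = -426
nΣg² − (Σg)² = 15946 − 15376 = 570; nΣh² − (Σh)² = 13804 − 13456 = 348
r = -426 / √(570 × 348) = -426 / 445.3762 ≈ -0.956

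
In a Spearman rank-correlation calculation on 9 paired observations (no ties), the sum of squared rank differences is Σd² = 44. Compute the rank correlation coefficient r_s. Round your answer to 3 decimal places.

0.633

ρ = 1 − 6Σd² / [n(n²−1)] = 1 − 6×44 / (9×80)
  = 1 − 264/720 = 1 − 0.3667 ≈ 0.633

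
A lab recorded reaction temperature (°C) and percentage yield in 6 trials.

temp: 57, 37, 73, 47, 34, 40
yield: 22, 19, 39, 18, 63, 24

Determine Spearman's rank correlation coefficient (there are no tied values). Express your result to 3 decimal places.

-0.143

Rank temp: 5, 2, 6, 4, 1, 3
Rank yield: 3, 2, 5, 1, 6, 4
d = rank(temp) − rank(yield): 2, 0, 1, 3, -5, -1; Σd² = 40
ρ = 1 − 6Σd² / [n(n²−1)] = 1 − 6×40 / (6×35) = 1 − 240/210 ≈ -0.143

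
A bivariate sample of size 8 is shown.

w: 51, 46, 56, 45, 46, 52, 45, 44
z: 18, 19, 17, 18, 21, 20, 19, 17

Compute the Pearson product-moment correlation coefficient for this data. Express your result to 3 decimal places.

n = 8, Σw = 385, Σz = 149, Σw² = 18659, Σz² = 2789, Σwz = 7163
nΣwz − ΣwΣz = 57304 − 57365 = -61
nΣw² − (Σw)² = 149272 − 148225 = 1047; nΣz² − (Σz)² = 22312 − 22201 = 111
r = -61 / √(1047 × 111) = -61 / 340.9061 ≈ -0.179

-0.179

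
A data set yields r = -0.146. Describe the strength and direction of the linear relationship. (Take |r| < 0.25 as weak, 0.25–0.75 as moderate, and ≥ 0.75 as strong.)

weak negative

r = -0.146 < 0 so the relationship is negative.
|r| = 0.146, which falls in the weak range.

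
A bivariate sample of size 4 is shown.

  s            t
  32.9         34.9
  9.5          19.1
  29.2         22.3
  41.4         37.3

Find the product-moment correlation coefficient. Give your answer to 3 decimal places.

0.862

n = 4, Σs = 113, Σt = 113.6, Σs² = 3739.26, Σt² = 3471.4, Σst = 3525.04
nΣst − ΣsΣt = 14100.16 − 12836.8 = 1263.36
nΣs² − (Σs)² = 14957.04 − 12769 = 2188.04; nΣt² − (Σt)² = 13885.6 − 12904.96 = 980.64
r = 1263.36 / √(2188.04 × 980.64) = 1263.36 / 1464.8138 ≈ 0.862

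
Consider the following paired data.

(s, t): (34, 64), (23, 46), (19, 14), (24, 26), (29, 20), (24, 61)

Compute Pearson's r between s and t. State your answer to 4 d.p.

n = 6, Σs = 153, Σt = 231, Σs² = 4039, Σt² = 11205, Σst = 6168
nΣst − ΣsΣt = 37008 − 35343 = 1665
nΣs² − (Σs)² = 24234 − 23409 = 825; nΣt² − (Σt)² = 67230 − 53361 = 13869
r = 1665 / √(825 × 13869) = 1665 / 3382.5915 ≈ 0.4922

0.4922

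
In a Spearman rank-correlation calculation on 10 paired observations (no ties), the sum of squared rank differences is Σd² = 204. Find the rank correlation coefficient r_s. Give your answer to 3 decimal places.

ρ = 1 − 6Σd² / [n(n²−1)] = 1 − 6×204 / (10×99)
  = 1 − 1224/990 = 1 − 1.2364 ≈ -0.236

-0.236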